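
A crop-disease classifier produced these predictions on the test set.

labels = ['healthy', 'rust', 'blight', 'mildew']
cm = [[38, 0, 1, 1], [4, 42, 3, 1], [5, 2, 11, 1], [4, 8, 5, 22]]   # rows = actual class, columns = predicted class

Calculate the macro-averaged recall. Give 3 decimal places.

0.733

Per-class recall (TP/(TP+FN)):
  healthy: TP=38, FN=0+1+1=2 → 38/40 = 0.9500
  rust: TP=42, FN=4+3+1=8 → 42/50 = 0.8400
  blight: TP=11, FN=5+2+1=8 → 11/19 = 0.5789
  mildew: TP=22, FN=4+8+5=17 → 22/39 = 0.5641
Macro-recall = mean = (0.9500 + 0.8400 + 0.5789 + 0.5641) / 4 = 0.733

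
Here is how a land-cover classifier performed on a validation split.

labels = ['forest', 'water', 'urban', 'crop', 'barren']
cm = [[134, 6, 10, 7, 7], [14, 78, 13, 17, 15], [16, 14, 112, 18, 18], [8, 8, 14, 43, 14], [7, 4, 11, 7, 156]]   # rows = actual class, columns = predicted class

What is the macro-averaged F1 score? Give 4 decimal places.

0.6692

Per-class F1 score (2·TP/(2·TP+FP+FN)):
  forest: TP=134, FP=14+16+8+7=45, FN=6+10+7+7=30 → 268/343 = 0.78134
  water: TP=78, FP=6+14+8+4=32, FN=14+13+17+15=59 → 156/247 = 0.63158
  urban: TP=112, FP=10+13+14+11=48, FN=16+14+18+18=66 → 224/338 = 0.66272
  crop: TP=43, FP=7+17+18+7=49, FN=8+8+14+14=44 → 86/179 = 0.48045
  barren: TP=156, FP=7+15+18+14=54, FN=7+4+11+7=29 → 312/395 = 0.78987
Macro-F1 score = mean = (0.78134 + 0.63158 + 0.66272 + 0.48045 + 0.78987) / 5 = 0.6692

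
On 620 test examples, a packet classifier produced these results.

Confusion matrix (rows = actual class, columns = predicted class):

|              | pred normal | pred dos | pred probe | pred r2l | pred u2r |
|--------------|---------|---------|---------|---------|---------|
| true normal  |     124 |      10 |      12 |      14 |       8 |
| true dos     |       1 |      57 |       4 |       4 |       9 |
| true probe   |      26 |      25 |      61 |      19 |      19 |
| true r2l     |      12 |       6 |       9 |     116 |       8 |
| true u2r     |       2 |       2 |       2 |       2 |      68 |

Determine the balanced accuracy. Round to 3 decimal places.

Balanced accuracy = mean of per-class recall.
  normal: recall = 124/168 = 0.7381
  dos: recall = 57/75 = 0.7600
  probe: recall = 61/150 = 0.4067
  r2l: recall = 116/151 = 0.7682
  u2r: recall = 68/76 = 0.8947
Mean = (0.7381 + 0.7600 + 0.4067 + 0.7682 + 0.8947) / 5 = 0.714

0.714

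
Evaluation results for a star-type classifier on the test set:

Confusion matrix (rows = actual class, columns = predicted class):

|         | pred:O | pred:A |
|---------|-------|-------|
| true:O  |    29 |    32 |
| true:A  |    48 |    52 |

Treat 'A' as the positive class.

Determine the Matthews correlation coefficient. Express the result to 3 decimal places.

MCC = (TP·TN − FP·FN) / √((TP+FP)(TP+FN)(TN+FP)(TN+FN))
Numerator = 52·29 − 32·48 = -28
Denominator = √(84·100·61·77) = √39454800 = 6281.3056
MCC = -28 / 6281.3056 = -0.004

-0.004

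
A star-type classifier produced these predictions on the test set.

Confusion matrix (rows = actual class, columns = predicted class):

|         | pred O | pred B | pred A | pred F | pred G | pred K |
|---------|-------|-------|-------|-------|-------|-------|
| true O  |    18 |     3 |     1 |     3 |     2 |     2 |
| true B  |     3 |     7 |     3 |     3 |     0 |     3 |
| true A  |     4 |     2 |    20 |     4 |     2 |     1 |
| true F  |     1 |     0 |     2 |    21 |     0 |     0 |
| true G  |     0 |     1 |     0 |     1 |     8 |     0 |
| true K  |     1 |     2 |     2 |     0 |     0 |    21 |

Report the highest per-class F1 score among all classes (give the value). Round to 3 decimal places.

Per-class F1 score (2·TP/(2·TP+FP+FN)):
  O: TP=18, FP=3+4+1+0+1=9, FN=3+1+3+2+2=11 → 36/56 = 0.6429
  B: TP=7, FP=3+2+0+1+2=8, FN=3+3+3+0+3=12 → 14/34 = 0.4118
  A: TP=20, FP=1+3+2+0+2=8, FN=4+2+4+2+1=13 → 40/61 = 0.6557
  F: TP=21, FP=3+3+4+1+0=11, FN=1+0+2+0+0=3 → 42/56 = 0.7500
  G: TP=8, FP=2+0+2+0+0=4, FN=0+1+0+1+0=2 → 16/22 = 0.7273
  K: TP=21, FP=2+3+1+0+0=6, FN=1+2+2+0+0=5 → 42/53 = 0.7925
Highest is class 'K' with F1 score = 0.792.

0.792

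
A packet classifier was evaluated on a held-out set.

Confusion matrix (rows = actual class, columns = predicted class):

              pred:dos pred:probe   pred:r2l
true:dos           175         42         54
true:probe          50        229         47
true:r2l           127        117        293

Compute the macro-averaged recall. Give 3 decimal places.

Per-class recall (TP/(TP+FN)):
  dos: TP=175, FN=42+54=96 → 175/271 = 0.6458
  probe: TP=229, FN=50+47=97 → 229/326 = 0.7025
  r2l: TP=293, FN=127+117=244 → 293/537 = 0.5456
Macro-recall = mean = (0.6458 + 0.7025 + 0.5456) / 3 = 0.631

0.631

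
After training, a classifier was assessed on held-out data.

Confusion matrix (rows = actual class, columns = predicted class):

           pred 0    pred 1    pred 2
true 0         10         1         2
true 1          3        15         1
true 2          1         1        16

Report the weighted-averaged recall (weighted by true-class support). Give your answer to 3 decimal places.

Per-class recall (TP/(TP+FN)):
  0: TP=10, FN=1+2=3 → 10/13 = 0.7692
  1: TP=15, FN=3+1=4 → 15/19 = 0.7895
  2: TP=16, FN=1+1=2 → 16/18 = 0.8889
Weighted-recall = Σ (supportᵢ/N)·recallᵢ with N=50: (13/50)·0.7692 + (19/50)·0.7895 + (18/50)·0.8889 = 0.820

0.820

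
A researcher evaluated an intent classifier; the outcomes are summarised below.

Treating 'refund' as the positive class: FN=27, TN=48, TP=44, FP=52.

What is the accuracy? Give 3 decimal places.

Accuracy = (TP+TN)/N = (44+48)/171 = 0.538

0.538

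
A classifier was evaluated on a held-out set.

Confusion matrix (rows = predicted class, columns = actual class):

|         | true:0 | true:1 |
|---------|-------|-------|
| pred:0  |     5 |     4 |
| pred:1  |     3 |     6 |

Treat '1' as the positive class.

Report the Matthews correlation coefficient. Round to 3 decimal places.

0.224

MCC = (TP·TN − FP·FN) / √((TP+FP)(TP+FN)(TN+FP)(TN+FN))
Numerator = 6·5 − 3·4 = 18
Denominator = √(9·10·8·9) = √6480 = 80.4984
MCC = 18 / 80.4984 = 0.224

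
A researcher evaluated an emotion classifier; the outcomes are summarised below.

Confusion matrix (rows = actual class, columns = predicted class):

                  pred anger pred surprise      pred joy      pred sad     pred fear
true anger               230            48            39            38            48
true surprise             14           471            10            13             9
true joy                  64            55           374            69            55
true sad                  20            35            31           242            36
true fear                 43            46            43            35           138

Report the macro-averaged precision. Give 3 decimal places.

0.637

Per-class precision (TP/(TP+FP)):
  anger: TP=230, FP=14+64+20+43=141 → 230/371 = 0.6199
  surprise: TP=471, FP=48+55+35+46=184 → 471/655 = 0.7191
  joy: TP=374, FP=39+10+31+43=123 → 374/497 = 0.7525
  sad: TP=242, FP=38+13+69+35=155 → 242/397 = 0.6096
  fear: TP=138, FP=48+9+55+36=148 → 138/286 = 0.4825
Macro-precision = mean = (0.6199 + 0.7191 + 0.7525 + 0.6096 + 0.4825) / 5 = 0.637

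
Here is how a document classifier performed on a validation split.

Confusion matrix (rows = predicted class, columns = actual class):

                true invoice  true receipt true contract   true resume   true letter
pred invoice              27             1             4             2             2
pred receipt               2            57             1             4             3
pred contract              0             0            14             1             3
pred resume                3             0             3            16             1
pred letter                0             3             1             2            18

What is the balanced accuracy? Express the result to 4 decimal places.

Balanced accuracy = mean of per-class recall.
  invoice: recall = 27/32 = 0.84375
  receipt: recall = 57/61 = 0.93443
  contract: recall = 14/23 = 0.60870
  resume: recall = 16/25 = 0.64000
  letter: recall = 18/27 = 0.66667
Mean = (0.84375 + 0.93443 + 0.60870 + 0.64000 + 0.66667) / 5 = 0.7387

0.7387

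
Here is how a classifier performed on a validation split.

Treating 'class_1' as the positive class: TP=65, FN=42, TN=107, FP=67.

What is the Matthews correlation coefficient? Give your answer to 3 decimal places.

MCC = (TP·TN − FP·FN) / √((TP+FP)(TP+FN)(TN+FP)(TN+FN))
Numerator = 65·107 − 67·42 = 4141
Denominator = √(132·107·174·149) = √366178824 = 19135.7995
MCC = 4141 / 19135.7995 = 0.216

0.216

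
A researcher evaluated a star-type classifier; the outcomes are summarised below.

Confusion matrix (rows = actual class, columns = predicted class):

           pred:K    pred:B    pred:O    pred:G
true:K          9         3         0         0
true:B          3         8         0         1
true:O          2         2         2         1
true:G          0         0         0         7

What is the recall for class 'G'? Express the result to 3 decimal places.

1.000

Take TP from the diagonal, FP from the rest of the 'G' prediction marginal, FN from the rest of the 'G' actual marginal.
recall = TP/(TP+FN).
G: TP=7, FN=0+0+0=0 → 7/7 = 1.0000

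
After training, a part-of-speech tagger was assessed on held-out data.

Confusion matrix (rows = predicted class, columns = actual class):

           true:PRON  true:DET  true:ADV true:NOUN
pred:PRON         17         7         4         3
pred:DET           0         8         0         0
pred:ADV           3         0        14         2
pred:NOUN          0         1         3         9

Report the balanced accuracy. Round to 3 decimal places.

Balanced accuracy = mean of per-class recall.
  PRON: recall = 17/20 = 0.8500
  DET: recall = 8/16 = 0.5000
  ADV: recall = 14/21 = 0.6667
  NOUN: recall = 9/14 = 0.6429
Mean = (0.8500 + 0.5000 + 0.6667 + 0.6429) / 4 = 0.665

0.665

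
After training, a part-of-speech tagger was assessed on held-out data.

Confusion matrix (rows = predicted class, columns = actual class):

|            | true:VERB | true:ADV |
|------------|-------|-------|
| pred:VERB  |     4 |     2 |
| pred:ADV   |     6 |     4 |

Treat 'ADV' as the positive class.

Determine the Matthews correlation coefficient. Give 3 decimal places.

0.067

MCC = (TP·TN − FP·FN) / √((TP+FP)(TP+FN)(TN+FP)(TN+FN))
Numerator = 4·4 − 6·2 = 4
Denominator = √(10·6·10·6) = √3600 = 60.0000
MCC = 4 / 60.0000 = 0.067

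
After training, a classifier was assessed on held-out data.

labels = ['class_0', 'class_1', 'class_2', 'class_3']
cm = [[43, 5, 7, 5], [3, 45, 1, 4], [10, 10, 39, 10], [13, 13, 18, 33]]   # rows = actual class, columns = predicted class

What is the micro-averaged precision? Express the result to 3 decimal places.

0.618

Micro-averaging pools counts across classes: ΣTP=160, ΣFP=99, ΣFN=99.
Micro-precision = TP/(TP+FP) on pooled counts = 0.618 (equals overall accuracy in single-label multiclass).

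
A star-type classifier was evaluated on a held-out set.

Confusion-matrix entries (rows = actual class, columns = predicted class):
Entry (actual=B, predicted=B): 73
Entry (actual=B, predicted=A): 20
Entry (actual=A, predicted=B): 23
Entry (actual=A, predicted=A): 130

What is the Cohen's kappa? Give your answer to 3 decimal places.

0.631

Observed agreement pₒ = trace/N = 203/246 = 0.8252
Expected agreement pₑ = Σ (rowᵢ·colᵢ)/N² = (93·96 + 153·150)/246² = 0.5268
κ = (pₒ − pₑ)/(1 − pₑ) = (0.8252 − 0.5268)/(1 − 0.5268) = 0.631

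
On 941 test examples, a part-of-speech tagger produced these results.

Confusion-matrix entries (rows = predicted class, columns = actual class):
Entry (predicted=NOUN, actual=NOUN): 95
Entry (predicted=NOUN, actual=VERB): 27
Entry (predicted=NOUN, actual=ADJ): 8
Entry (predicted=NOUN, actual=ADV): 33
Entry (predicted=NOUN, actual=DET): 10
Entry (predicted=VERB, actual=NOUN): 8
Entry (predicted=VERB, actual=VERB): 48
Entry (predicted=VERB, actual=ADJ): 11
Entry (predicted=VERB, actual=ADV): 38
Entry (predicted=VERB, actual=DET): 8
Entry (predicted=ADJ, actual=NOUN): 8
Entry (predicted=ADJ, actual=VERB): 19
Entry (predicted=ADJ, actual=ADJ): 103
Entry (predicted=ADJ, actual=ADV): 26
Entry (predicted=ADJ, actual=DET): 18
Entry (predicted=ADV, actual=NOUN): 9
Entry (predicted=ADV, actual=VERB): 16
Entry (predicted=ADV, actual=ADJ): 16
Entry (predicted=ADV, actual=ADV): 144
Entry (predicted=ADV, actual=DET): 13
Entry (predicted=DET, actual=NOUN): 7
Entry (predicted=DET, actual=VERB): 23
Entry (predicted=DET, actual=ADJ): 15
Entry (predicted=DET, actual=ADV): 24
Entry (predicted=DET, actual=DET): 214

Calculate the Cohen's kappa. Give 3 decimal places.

Observed agreement pₒ = trace/N = 604/941 = 0.6419
Expected agreement pₑ = Σ (rowᵢ·colᵢ)/N² = (127·173 + 133·113 + 153·174 + 265·198 + 263·283)/941² = 0.2152
κ = (pₒ − pₑ)/(1 − pₑ) = (0.6419 − 0.2152)/(1 − 0.2152) = 0.544

0.544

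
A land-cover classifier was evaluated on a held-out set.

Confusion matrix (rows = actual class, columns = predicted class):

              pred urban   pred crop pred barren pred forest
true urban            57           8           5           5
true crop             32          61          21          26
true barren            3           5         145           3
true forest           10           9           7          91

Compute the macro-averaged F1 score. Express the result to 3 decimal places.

Per-class F1 score (2·TP/(2·TP+FP+FN)):
  urban: TP=57, FP=32+3+10=45, FN=8+5+5=18 → 114/177 = 0.6441
  crop: TP=61, FP=8+5+9=22, FN=32+21+26=79 → 122/223 = 0.5471
  barren: TP=145, FP=5+21+7=33, FN=3+5+3=11 → 290/334 = 0.8683
  forest: TP=91, FP=5+26+3=34, FN=10+9+7=26 → 182/242 = 0.7521
Macro-F1 score = mean = (0.6441 + 0.5471 + 0.8683 + 0.7521) / 4 = 0.703

0.703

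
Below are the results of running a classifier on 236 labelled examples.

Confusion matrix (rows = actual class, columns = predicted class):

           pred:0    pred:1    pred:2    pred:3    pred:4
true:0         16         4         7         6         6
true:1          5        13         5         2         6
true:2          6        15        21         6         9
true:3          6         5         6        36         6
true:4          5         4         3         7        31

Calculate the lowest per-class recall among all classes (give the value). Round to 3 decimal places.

Per-class recall (TP/(TP+FN)):
  0: TP=16, FN=4+7+6+6=23 → 16/39 = 0.4103
  1: TP=13, FN=5+5+2+6=18 → 13/31 = 0.4194
  2: TP=21, FN=6+15+6+9=36 → 21/57 = 0.3684
  3: TP=36, FN=6+5+6+6=23 → 36/59 = 0.6102
  4: TP=31, FN=5+4+3+7=19 → 31/50 = 0.6200
Lowest is class '2' with recall = 0.368.

0.368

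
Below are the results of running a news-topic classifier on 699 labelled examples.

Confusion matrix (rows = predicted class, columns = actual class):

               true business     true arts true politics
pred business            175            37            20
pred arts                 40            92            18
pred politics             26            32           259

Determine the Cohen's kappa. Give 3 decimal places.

Observed agreement pₒ = trace/N = 526/699 = 0.7525
Expected agreement pₑ = Σ (rowᵢ·colᵢ)/N² = (241·232 + 161·150 + 297·317)/699² = 0.3566
κ = (pₒ − pₑ)/(1 − pₑ) = (0.7525 − 0.3566)/(1 − 0.3566) = 0.615

0.615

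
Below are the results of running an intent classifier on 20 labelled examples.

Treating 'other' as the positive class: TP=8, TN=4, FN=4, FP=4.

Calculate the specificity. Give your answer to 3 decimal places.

0.500

Specificity = TN/(TN+FP) = 4/(4+4) = 0.500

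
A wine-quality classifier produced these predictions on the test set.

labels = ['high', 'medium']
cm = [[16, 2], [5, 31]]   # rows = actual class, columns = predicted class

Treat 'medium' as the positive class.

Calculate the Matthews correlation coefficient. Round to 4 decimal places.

0.7252

MCC = (TP·TN − FP·FN) / √((TP+FP)(TP+FN)(TN+FP)(TN+FN))
Numerator = 31·16 − 2·5 = 486
Denominator = √(33·36·18·21) = √449064 = 670.1224
MCC = 486 / 670.1224 = 0.7252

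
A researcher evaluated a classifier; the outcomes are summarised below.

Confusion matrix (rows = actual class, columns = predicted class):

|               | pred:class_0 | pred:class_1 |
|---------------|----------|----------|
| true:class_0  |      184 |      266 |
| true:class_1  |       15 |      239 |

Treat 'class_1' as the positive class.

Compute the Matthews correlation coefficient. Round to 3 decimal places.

MCC = (TP·TN − FP·FN) / √((TP+FP)(TP+FN)(TN+FP)(TN+FN))
Numerator = 239·184 − 266·15 = 39986
Denominator = √(505·254·450·199) = √11486578500 = 107175.4566
MCC = 39986 / 107175.4566 = 0.373

0.373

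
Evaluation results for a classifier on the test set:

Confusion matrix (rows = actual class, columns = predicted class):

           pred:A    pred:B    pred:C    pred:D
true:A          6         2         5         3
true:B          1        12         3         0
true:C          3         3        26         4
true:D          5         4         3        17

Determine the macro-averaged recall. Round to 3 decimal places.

Per-class recall (TP/(TP+FN)):
  A: TP=6, FN=2+5+3=10 → 6/16 = 0.3750
  B: TP=12, FN=1+3+0=4 → 12/16 = 0.7500
  C: TP=26, FN=3+3+4=10 → 26/36 = 0.7222
  D: TP=17, FN=5+4+3=12 → 17/29 = 0.5862
Macro-recall = mean = (0.3750 + 0.7500 + 0.7222 + 0.5862) / 4 = 0.608

0.608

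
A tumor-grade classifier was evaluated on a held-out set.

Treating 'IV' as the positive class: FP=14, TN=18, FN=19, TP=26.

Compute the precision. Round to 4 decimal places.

0.6500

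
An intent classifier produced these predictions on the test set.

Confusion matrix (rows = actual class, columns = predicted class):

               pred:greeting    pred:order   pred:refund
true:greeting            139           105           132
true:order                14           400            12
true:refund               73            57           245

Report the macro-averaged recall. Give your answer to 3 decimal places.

Per-class recall (TP/(TP+FN)):
  greeting: TP=139, FN=105+132=237 → 139/376 = 0.3697
  order: TP=400, FN=14+12=26 → 400/426 = 0.9390
  refund: TP=245, FN=73+57=130 → 245/375 = 0.6533
Macro-recall = mean = (0.3697 + 0.9390 + 0.6533) / 3 = 0.654

0.654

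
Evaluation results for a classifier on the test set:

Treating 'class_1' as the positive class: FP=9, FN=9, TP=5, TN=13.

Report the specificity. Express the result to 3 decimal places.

Specificity = TN/(TN+FP) = 13/(13+9) = 0.591

0.591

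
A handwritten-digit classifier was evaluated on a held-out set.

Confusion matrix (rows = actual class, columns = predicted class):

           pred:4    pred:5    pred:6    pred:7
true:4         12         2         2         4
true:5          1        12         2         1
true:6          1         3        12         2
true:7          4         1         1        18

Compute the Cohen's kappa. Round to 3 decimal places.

Observed agreement pₒ = trace/N = 54/78 = 0.6923
Expected agreement pₑ = Σ (rowᵢ·colᵢ)/N² = (20·18 + 16·18 + 18·17 + 24·25)/78² = 0.2554
κ = (pₒ − pₑ)/(1 − pₑ) = (0.6923 − 0.2554)/(1 − 0.2554) = 0.587

0.587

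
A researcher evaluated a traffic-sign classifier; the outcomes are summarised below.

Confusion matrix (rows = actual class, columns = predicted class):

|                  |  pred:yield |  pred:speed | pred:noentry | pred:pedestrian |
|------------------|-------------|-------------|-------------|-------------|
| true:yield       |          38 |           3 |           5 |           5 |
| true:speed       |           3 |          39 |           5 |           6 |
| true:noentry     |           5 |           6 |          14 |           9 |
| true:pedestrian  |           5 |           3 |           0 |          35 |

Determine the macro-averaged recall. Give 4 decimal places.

0.6767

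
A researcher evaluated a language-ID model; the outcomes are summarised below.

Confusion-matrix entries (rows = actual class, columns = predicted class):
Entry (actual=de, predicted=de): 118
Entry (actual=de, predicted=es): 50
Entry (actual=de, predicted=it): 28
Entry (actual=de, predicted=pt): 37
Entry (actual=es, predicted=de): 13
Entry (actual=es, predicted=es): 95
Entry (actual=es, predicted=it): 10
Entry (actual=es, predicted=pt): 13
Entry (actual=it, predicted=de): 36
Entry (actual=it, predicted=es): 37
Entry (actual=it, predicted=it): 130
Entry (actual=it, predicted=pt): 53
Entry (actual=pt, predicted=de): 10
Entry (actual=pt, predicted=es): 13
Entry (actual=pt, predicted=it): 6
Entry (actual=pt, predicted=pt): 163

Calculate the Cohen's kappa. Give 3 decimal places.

Observed agreement pₒ = trace/N = 506/812 = 0.6232
Expected agreement pₑ = Σ (rowᵢ·colᵢ)/N² = (233·177 + 131·195 + 256·174 + 192·266)/812² = 0.2463
κ = (pₒ − pₑ)/(1 − pₑ) = (0.6232 − 0.2463)/(1 − 0.2463) = 0.500

0.500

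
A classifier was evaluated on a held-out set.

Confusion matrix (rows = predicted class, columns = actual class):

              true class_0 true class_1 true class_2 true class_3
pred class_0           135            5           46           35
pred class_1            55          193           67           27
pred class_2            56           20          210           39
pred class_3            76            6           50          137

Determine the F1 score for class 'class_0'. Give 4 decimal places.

Take TP from the diagonal, FP from the rest of the 'class_0' prediction marginal, FN from the rest of the 'class_0' actual marginal.
F1 score = 2·TP/(2·TP+FP+FN).
class_0: TP=135, FP=5+46+35=86, FN=55+56+76=187 → 270/543 = 0.49724

0.4972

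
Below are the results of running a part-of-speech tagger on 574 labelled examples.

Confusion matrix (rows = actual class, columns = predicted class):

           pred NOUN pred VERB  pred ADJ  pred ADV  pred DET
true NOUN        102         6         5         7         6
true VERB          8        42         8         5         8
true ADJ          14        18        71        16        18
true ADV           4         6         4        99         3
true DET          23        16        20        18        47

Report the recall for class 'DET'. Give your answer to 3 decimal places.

0.379

recall = TP/(TP+FN).
DET: TP=47, FN=23+16+20+18=77 → 47/124 = 0.3790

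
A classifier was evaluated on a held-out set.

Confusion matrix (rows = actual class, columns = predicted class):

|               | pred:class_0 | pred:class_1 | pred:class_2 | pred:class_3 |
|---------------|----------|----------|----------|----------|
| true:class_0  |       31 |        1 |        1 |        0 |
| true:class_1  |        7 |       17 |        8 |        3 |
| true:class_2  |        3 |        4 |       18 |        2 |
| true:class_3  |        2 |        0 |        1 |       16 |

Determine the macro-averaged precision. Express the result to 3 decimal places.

0.725

Per-class precision (TP/(TP+FP)):
  class_0: TP=31, FP=7+3+2=12 → 31/43 = 0.7209
  class_1: TP=17, FP=1+4+0=5 → 17/22 = 0.7727
  class_2: TP=18, FP=1+8+1=10 → 18/28 = 0.6429
  class_3: TP=16, FP=0+3+2=5 → 16/21 = 0.7619
Macro-precision = mean = (0.7209 + 0.7727 + 0.6429 + 0.7619) / 4 = 0.725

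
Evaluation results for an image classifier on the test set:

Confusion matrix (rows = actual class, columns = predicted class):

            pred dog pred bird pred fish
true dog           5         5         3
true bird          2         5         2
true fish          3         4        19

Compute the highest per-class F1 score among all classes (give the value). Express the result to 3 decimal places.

0.760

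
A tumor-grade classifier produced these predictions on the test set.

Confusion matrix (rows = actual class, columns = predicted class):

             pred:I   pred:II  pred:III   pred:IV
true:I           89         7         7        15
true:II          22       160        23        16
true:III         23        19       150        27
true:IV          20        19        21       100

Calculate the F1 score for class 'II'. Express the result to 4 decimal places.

0.7512

One-vs-rest for 'II': TP = diagonal; FP = other classes predicted 'II'; FN = 'II' predicted as other.
F1 score = 2·TP/(2·TP+FP+FN).
II: TP=160, FP=7+19+19=45, FN=22+23+16=61 → 320/426 = 0.75117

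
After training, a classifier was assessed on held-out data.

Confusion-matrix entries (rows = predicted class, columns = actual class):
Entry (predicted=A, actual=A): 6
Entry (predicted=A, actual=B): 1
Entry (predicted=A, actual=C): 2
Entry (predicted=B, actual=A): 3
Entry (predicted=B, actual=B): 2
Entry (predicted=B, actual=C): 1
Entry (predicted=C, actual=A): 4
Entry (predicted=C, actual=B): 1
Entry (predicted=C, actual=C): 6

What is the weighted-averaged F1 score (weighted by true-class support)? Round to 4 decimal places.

0.5420

Per-class F1 score (2·TP/(2·TP+FP+FN)):
  A: TP=6, FP=1+2=3, FN=3+4=7 → 12/22 = 0.54545
  B: TP=2, FP=3+1=4, FN=1+1=2 → 4/10 = 0.40000
  C: TP=6, FP=4+1=5, FN=2+1=3 → 12/20 = 0.60000
Weighted-F1 score = Σ (supportᵢ/N)·F1 scoreᵢ with N=26: (13/26)·0.54545 + (4/26)·0.40000 + (9/26)·0.60000 = 0.5420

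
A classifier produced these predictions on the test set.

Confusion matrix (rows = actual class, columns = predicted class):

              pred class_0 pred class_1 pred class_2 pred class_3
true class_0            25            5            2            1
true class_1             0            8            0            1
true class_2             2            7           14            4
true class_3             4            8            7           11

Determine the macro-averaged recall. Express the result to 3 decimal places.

0.633

Per-class recall (TP/(TP+FN)):
  class_0: TP=25, FN=5+2+1=8 → 25/33 = 0.7576
  class_1: TP=8, FN=0+0+1=1 → 8/9 = 0.8889
  class_2: TP=14, FN=2+7+4=13 → 14/27 = 0.5185
  class_3: TP=11, FN=4+8+7=19 → 11/30 = 0.3667
Macro-recall = mean = (0.7576 + 0.8889 + 0.5185 + 0.3667) / 4 = 0.633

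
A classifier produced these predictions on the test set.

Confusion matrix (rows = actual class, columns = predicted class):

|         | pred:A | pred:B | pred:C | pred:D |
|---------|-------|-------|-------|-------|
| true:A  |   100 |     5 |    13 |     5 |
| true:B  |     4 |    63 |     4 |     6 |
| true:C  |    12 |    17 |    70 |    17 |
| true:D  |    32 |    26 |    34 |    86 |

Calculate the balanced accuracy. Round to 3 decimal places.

Balanced accuracy = mean of per-class recall.
  A: recall = 100/123 = 0.8130
  B: recall = 63/77 = 0.8182
  C: recall = 70/116 = 0.6034
  D: recall = 86/178 = 0.4831
Mean = (0.8130 + 0.8182 + 0.6034 + 0.4831) / 4 = 0.679

0.679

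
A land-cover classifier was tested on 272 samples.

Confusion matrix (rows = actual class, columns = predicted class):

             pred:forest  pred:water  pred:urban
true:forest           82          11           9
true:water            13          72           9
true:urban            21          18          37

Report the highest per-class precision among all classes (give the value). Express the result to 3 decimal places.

Per-class precision (TP/(TP+FP)):
  forest: TP=82, FP=13+21=34 → 82/116 = 0.7069
  water: TP=72, FP=11+18=29 → 72/101 = 0.7129
  urban: TP=37, FP=9+9=18 → 37/55 = 0.6727
Highest is class 'water' with precision = 0.713.

0.713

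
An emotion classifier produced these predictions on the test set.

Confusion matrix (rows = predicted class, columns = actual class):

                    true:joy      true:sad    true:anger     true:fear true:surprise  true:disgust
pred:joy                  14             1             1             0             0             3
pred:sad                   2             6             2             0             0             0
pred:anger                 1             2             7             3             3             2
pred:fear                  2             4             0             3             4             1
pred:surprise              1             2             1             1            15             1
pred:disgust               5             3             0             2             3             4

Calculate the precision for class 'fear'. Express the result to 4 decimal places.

precision = TP/(TP+FP).
fear: TP=3, FP=2+4+0+4+1=11 → 3/14 = 0.21429

0.2143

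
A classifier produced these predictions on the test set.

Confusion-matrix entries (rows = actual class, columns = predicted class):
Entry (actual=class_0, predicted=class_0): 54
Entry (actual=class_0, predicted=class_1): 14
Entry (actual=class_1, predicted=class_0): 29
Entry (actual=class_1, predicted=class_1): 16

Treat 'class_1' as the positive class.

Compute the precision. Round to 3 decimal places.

0.533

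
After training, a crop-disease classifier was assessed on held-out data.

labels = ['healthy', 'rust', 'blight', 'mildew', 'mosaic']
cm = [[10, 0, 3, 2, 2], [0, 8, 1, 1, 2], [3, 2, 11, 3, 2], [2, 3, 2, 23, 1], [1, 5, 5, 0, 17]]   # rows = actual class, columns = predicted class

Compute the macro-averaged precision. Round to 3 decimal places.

Per-class precision (TP/(TP+FP)):
  healthy: TP=10, FP=0+3+2+1=6 → 10/16 = 0.6250
  rust: TP=8, FP=0+2+3+5=10 → 8/18 = 0.4444
  blight: TP=11, FP=3+1+2+5=11 → 11/22 = 0.5000
  mildew: TP=23, FP=2+1+3+0=6 → 23/29 = 0.7931
  mosaic: TP=17, FP=2+2+2+1=7 → 17/24 = 0.7083
Macro-precision = mean = (0.6250 + 0.4444 + 0.5000 + 0.7931 + 0.7083) / 5 = 0.614

0.614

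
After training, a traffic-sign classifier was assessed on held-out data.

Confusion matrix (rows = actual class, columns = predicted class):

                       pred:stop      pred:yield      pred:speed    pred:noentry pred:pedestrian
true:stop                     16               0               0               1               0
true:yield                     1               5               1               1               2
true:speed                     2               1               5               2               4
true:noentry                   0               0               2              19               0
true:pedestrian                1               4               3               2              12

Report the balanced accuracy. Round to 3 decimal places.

0.650

Balanced accuracy = mean of per-class recall.
  stop: recall = 16/17 = 0.9412
  yield: recall = 5/10 = 0.5000
  speed: recall = 5/14 = 0.3571
  noentry: recall = 19/21 = 0.9048
  pedestrian: recall = 12/22 = 0.5455
Mean = (0.9412 + 0.5000 + 0.3571 + 0.9048 + 0.5455) / 5 = 0.650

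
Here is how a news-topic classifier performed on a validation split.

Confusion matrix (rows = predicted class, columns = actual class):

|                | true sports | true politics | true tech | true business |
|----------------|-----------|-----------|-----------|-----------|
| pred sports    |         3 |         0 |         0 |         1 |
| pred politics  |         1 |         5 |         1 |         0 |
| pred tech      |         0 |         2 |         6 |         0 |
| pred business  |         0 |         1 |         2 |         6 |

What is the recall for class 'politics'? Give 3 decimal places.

Take TP from the diagonal, FP from the rest of the 'politics' prediction marginal, FN from the rest of the 'politics' actual marginal.
recall = TP/(TP+FN).
politics: TP=5, FN=0+2+1=3 → 5/8 = 0.6250

0.625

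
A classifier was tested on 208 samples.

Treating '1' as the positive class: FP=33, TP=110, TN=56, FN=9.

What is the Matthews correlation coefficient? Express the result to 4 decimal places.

MCC = (TP·TN − FP·FN) / √((TP+FP)(TP+FN)(TN+FP)(TN+FN))
Numerator = 110·56 − 33·9 = 5863
Denominator = √(143·119·89·65) = √98443345 = 9921.8620
MCC = 5863 / 9921.8620 = 0.5909

0.5909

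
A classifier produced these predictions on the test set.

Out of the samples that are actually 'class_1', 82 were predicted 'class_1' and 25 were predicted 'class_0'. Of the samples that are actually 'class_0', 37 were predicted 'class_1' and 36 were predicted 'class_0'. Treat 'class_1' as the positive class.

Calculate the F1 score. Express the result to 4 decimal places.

Precision = TP/(TP+FP) = 82/119 = 0.6891
Recall = TP/(TP+FN) = 82/107 = 0.7664
F1 = 2·TP/(2·TP+FP+FN) = 164/226 = 0.7257

0.7257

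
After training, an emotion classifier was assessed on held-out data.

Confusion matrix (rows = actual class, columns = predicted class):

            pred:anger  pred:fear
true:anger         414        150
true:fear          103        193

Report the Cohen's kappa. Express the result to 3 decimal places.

0.372

Observed agreement pₒ = trace/N = 607/860 = 0.7058
Expected agreement pₑ = Σ (rowᵢ·colᵢ)/N² = (564·517 + 296·343)/860² = 0.5315
κ = (pₒ − pₑ)/(1 − pₑ) = (0.7058 − 0.5315)/(1 − 0.5315) = 0.372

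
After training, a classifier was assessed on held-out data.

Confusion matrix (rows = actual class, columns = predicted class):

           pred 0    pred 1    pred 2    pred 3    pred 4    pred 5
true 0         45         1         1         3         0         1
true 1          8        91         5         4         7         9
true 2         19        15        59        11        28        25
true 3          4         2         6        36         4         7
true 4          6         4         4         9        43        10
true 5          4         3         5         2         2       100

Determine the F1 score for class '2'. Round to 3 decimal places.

F1 score = 2·TP/(2·TP+FP+FN).
2: TP=59, FP=1+5+6+4+5=21, FN=19+15+11+28+25=98 → 118/237 = 0.4979

0.498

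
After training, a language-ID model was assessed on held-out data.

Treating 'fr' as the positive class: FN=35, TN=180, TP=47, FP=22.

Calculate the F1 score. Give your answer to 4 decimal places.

0.6225

Precision = TP/(TP+FP) = 47/69 = 0.6812
Recall = TP/(TP+FN) = 47/82 = 0.5732
F1 = 2·TP/(2·TP+FP+FN) = 94/151 = 0.6225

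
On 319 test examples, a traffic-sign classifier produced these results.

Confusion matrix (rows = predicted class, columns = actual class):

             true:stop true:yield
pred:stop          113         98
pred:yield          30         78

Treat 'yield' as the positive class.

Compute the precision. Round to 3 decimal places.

0.722

Precision = TP/(TP+FP) = 78/(78+30) = 78/108 = 0.722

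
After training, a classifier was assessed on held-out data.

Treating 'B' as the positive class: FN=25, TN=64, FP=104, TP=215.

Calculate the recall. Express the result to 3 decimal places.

0.896

Recall = TP/(TP+FN) = 215/(215+25) = 215/240 = 0.896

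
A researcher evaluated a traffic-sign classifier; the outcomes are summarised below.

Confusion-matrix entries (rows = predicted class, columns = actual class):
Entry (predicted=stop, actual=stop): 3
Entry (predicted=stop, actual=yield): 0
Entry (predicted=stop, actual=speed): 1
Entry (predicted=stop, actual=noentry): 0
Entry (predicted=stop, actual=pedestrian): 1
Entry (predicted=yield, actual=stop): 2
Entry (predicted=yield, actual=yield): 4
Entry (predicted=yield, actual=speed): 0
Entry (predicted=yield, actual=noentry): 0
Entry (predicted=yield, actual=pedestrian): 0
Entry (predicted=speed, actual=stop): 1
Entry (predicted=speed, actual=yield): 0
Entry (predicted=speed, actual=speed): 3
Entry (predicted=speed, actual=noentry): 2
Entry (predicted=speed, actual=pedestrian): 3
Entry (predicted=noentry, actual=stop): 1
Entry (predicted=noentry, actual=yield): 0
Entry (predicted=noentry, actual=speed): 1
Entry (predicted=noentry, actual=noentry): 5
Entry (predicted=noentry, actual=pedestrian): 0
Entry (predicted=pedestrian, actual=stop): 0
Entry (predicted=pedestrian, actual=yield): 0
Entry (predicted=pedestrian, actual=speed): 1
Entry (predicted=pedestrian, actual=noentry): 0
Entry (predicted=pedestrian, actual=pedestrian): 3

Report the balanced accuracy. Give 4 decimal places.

Balanced accuracy = mean of per-class recall.
  stop: recall = 3/7 = 0.42857
  yield: recall = 4/4 = 1.00000
  speed: recall = 3/6 = 0.50000
  noentry: recall = 5/7 = 0.71429
  pedestrian: recall = 3/7 = 0.42857
Mean = (0.42857 + 1.00000 + 0.50000 + 0.71429 + 0.42857) / 5 = 0.6143

0.6143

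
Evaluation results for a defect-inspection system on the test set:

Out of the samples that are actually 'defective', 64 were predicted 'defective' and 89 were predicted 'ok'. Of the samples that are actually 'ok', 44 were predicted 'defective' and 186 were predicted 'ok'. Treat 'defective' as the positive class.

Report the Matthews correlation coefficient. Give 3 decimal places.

MCC = (TP·TN − FP·FN) / √((TP+FP)(TP+FN)(TN+FP)(TN+FN))
Numerator = 64·186 − 44·89 = 7988
Denominator = √(108·153·230·275) = √1045143000 = 32328.6715
MCC = 7988 / 32328.6715 = 0.247

0.247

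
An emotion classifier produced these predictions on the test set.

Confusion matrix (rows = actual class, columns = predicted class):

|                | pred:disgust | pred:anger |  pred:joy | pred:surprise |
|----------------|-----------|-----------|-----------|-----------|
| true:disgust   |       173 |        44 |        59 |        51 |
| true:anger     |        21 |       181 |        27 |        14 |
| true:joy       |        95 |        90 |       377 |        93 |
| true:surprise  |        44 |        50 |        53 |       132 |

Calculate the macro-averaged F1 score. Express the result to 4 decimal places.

0.5569

Per-class F1 score (2·TP/(2·TP+FP+FN)):
  disgust: TP=173, FP=21+95+44=160, FN=44+59+51=154 → 346/660 = 0.52424
  anger: TP=181, FP=44+90+50=184, FN=21+27+14=62 → 362/608 = 0.59539
  joy: TP=377, FP=59+27+53=139, FN=95+90+93=278 → 754/1171 = 0.64389
  surprise: TP=132, FP=51+14+93=158, FN=44+50+53=147 → 264/569 = 0.46397
Macro-F1 score = mean = (0.52424 + 0.59539 + 0.64389 + 0.46397) / 4 = 0.5569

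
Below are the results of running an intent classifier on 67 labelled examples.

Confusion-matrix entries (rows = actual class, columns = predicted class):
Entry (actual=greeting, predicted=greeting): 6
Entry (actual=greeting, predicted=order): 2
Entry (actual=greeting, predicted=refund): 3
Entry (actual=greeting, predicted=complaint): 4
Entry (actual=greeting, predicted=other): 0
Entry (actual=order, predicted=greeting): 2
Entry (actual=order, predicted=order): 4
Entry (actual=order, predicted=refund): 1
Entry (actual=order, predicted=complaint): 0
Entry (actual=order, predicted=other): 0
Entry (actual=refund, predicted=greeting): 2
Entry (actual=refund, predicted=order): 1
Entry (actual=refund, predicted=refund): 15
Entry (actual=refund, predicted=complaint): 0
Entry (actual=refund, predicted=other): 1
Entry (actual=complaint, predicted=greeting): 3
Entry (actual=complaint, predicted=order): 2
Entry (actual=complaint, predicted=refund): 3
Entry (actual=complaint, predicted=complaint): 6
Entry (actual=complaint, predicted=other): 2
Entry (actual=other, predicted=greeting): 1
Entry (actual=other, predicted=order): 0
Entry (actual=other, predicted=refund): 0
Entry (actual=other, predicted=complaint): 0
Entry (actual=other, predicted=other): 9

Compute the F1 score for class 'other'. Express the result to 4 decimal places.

0.8182

One-vs-rest for 'other': TP = diagonal; FP = other classes predicted 'other'; FN = 'other' predicted as other.
F1 score = 2·TP/(2·TP+FP+FN).
other: TP=9, FP=0+0+1+2=3, FN=1+0+0+0=1 → 18/22 = 0.81818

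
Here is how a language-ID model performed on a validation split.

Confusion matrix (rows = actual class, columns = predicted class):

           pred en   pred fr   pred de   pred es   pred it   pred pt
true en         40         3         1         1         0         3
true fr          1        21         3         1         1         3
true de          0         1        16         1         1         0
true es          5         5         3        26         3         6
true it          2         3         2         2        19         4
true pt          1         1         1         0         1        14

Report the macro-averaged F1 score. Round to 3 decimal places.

0.683

Per-class F1 score (2·TP/(2·TP+FP+FN)):
  en: TP=40, FP=1+0+5+2+1=9, FN=3+1+1+0+3=8 → 80/97 = 0.8247
  fr: TP=21, FP=3+1+5+3+1=13, FN=1+3+1+1+3=9 → 42/64 = 0.6563
  de: TP=16, FP=1+3+3+2+1=10, FN=0+1+1+1+0=3 → 32/45 = 0.7111
  es: TP=26, FP=1+1+1+2+0=5, FN=5+5+3+3+6=22 → 52/79 = 0.6582
  it: TP=19, FP=0+1+1+3+1=6, FN=2+3+2+2+4=13 → 38/57 = 0.6667
  pt: TP=14, FP=3+3+0+6+4=16, FN=1+1+1+0+1=4 → 28/48 = 0.5833
Macro-F1 score = mean = (0.8247 + 0.6563 + 0.7111 + 0.6582 + 0.6667 + 0.5833) / 6 = 0.683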